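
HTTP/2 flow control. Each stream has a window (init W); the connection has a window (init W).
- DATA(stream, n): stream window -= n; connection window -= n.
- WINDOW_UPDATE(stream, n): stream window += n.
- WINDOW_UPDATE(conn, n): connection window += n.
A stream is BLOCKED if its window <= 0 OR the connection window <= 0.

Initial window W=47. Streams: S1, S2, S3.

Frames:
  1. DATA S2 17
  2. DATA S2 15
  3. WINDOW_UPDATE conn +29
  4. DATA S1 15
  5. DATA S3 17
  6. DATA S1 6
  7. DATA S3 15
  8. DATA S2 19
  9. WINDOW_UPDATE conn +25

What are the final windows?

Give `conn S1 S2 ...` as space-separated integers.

Answer: -3 26 -4 15

Derivation:
Op 1: conn=30 S1=47 S2=30 S3=47 blocked=[]
Op 2: conn=15 S1=47 S2=15 S3=47 blocked=[]
Op 3: conn=44 S1=47 S2=15 S3=47 blocked=[]
Op 4: conn=29 S1=32 S2=15 S3=47 blocked=[]
Op 5: conn=12 S1=32 S2=15 S3=30 blocked=[]
Op 6: conn=6 S1=26 S2=15 S3=30 blocked=[]
Op 7: conn=-9 S1=26 S2=15 S3=15 blocked=[1, 2, 3]
Op 8: conn=-28 S1=26 S2=-4 S3=15 blocked=[1, 2, 3]
Op 9: conn=-3 S1=26 S2=-4 S3=15 blocked=[1, 2, 3]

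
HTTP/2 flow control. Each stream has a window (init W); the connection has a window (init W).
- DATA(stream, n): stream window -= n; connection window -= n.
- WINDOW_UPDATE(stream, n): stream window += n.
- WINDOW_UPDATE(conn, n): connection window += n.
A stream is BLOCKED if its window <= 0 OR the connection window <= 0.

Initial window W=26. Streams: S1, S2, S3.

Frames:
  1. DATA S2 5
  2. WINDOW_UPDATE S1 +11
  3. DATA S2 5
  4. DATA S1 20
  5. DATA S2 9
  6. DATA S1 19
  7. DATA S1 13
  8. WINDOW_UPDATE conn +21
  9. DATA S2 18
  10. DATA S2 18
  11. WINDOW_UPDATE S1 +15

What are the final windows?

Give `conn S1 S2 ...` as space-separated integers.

Op 1: conn=21 S1=26 S2=21 S3=26 blocked=[]
Op 2: conn=21 S1=37 S2=21 S3=26 blocked=[]
Op 3: conn=16 S1=37 S2=16 S3=26 blocked=[]
Op 4: conn=-4 S1=17 S2=16 S3=26 blocked=[1, 2, 3]
Op 5: conn=-13 S1=17 S2=7 S3=26 blocked=[1, 2, 3]
Op 6: conn=-32 S1=-2 S2=7 S3=26 blocked=[1, 2, 3]
Op 7: conn=-45 S1=-15 S2=7 S3=26 blocked=[1, 2, 3]
Op 8: conn=-24 S1=-15 S2=7 S3=26 blocked=[1, 2, 3]
Op 9: conn=-42 S1=-15 S2=-11 S3=26 blocked=[1, 2, 3]
Op 10: conn=-60 S1=-15 S2=-29 S3=26 blocked=[1, 2, 3]
Op 11: conn=-60 S1=0 S2=-29 S3=26 blocked=[1, 2, 3]

Answer: -60 0 -29 26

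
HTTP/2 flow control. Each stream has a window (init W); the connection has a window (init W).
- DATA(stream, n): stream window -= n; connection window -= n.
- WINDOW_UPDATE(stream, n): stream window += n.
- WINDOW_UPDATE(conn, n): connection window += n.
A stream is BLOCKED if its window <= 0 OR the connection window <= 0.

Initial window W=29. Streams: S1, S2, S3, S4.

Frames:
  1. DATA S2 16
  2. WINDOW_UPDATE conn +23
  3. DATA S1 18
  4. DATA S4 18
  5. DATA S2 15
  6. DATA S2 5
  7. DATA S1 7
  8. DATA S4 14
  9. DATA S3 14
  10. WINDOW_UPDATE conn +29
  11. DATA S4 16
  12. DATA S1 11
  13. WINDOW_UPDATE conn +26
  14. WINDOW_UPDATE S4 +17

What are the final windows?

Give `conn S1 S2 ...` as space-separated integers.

Answer: -27 -7 -7 15 -2

Derivation:
Op 1: conn=13 S1=29 S2=13 S3=29 S4=29 blocked=[]
Op 2: conn=36 S1=29 S2=13 S3=29 S4=29 blocked=[]
Op 3: conn=18 S1=11 S2=13 S3=29 S4=29 blocked=[]
Op 4: conn=0 S1=11 S2=13 S3=29 S4=11 blocked=[1, 2, 3, 4]
Op 5: conn=-15 S1=11 S2=-2 S3=29 S4=11 blocked=[1, 2, 3, 4]
Op 6: conn=-20 S1=11 S2=-7 S3=29 S4=11 blocked=[1, 2, 3, 4]
Op 7: conn=-27 S1=4 S2=-7 S3=29 S4=11 blocked=[1, 2, 3, 4]
Op 8: conn=-41 S1=4 S2=-7 S3=29 S4=-3 blocked=[1, 2, 3, 4]
Op 9: conn=-55 S1=4 S2=-7 S3=15 S4=-3 blocked=[1, 2, 3, 4]
Op 10: conn=-26 S1=4 S2=-7 S3=15 S4=-3 blocked=[1, 2, 3, 4]
Op 11: conn=-42 S1=4 S2=-7 S3=15 S4=-19 blocked=[1, 2, 3, 4]
Op 12: conn=-53 S1=-7 S2=-7 S3=15 S4=-19 blocked=[1, 2, 3, 4]
Op 13: conn=-27 S1=-7 S2=-7 S3=15 S4=-19 blocked=[1, 2, 3, 4]
Op 14: conn=-27 S1=-7 S2=-7 S3=15 S4=-2 blocked=[1, 2, 3, 4]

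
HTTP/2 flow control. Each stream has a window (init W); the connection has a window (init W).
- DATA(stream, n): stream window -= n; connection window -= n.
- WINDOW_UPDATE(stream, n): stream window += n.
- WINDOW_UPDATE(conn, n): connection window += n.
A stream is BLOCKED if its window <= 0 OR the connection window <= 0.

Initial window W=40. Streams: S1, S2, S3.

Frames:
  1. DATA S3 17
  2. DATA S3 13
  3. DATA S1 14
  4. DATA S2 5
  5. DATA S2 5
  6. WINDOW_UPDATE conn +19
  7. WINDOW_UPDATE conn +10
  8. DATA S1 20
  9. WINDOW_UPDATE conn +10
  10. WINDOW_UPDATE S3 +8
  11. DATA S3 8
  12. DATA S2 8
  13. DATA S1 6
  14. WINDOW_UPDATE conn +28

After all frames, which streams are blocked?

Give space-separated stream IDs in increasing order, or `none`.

Answer: S1

Derivation:
Op 1: conn=23 S1=40 S2=40 S3=23 blocked=[]
Op 2: conn=10 S1=40 S2=40 S3=10 blocked=[]
Op 3: conn=-4 S1=26 S2=40 S3=10 blocked=[1, 2, 3]
Op 4: conn=-9 S1=26 S2=35 S3=10 blocked=[1, 2, 3]
Op 5: conn=-14 S1=26 S2=30 S3=10 blocked=[1, 2, 3]
Op 6: conn=5 S1=26 S2=30 S3=10 blocked=[]
Op 7: conn=15 S1=26 S2=30 S3=10 blocked=[]
Op 8: conn=-5 S1=6 S2=30 S3=10 blocked=[1, 2, 3]
Op 9: conn=5 S1=6 S2=30 S3=10 blocked=[]
Op 10: conn=5 S1=6 S2=30 S3=18 blocked=[]
Op 11: conn=-3 S1=6 S2=30 S3=10 blocked=[1, 2, 3]
Op 12: conn=-11 S1=6 S2=22 S3=10 blocked=[1, 2, 3]
Op 13: conn=-17 S1=0 S2=22 S3=10 blocked=[1, 2, 3]
Op 14: conn=11 S1=0 S2=22 S3=10 blocked=[1]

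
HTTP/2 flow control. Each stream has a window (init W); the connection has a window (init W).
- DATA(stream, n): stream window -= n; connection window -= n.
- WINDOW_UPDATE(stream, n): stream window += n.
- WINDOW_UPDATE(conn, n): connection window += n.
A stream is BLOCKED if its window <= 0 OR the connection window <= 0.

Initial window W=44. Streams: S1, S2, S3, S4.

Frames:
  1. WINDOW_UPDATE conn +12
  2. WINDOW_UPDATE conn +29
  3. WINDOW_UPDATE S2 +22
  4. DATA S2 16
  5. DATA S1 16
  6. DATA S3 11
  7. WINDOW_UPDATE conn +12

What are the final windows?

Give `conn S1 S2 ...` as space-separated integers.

Op 1: conn=56 S1=44 S2=44 S3=44 S4=44 blocked=[]
Op 2: conn=85 S1=44 S2=44 S3=44 S4=44 blocked=[]
Op 3: conn=85 S1=44 S2=66 S3=44 S4=44 blocked=[]
Op 4: conn=69 S1=44 S2=50 S3=44 S4=44 blocked=[]
Op 5: conn=53 S1=28 S2=50 S3=44 S4=44 blocked=[]
Op 6: conn=42 S1=28 S2=50 S3=33 S4=44 blocked=[]
Op 7: conn=54 S1=28 S2=50 S3=33 S4=44 blocked=[]

Answer: 54 28 50 33 44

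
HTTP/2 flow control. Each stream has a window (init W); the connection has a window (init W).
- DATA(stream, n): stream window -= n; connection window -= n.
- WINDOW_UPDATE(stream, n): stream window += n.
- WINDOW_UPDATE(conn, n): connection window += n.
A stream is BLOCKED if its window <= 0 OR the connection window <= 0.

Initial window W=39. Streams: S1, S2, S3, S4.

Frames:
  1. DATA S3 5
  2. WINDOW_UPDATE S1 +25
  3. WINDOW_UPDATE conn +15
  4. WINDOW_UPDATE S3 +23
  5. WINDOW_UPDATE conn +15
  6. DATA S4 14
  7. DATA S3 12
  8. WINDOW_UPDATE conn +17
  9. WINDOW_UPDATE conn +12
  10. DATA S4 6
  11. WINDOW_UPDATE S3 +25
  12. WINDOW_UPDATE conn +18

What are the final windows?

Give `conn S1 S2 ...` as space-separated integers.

Op 1: conn=34 S1=39 S2=39 S3=34 S4=39 blocked=[]
Op 2: conn=34 S1=64 S2=39 S3=34 S4=39 blocked=[]
Op 3: conn=49 S1=64 S2=39 S3=34 S4=39 blocked=[]
Op 4: conn=49 S1=64 S2=39 S3=57 S4=39 blocked=[]
Op 5: conn=64 S1=64 S2=39 S3=57 S4=39 blocked=[]
Op 6: conn=50 S1=64 S2=39 S3=57 S4=25 blocked=[]
Op 7: conn=38 S1=64 S2=39 S3=45 S4=25 blocked=[]
Op 8: conn=55 S1=64 S2=39 S3=45 S4=25 blocked=[]
Op 9: conn=67 S1=64 S2=39 S3=45 S4=25 blocked=[]
Op 10: conn=61 S1=64 S2=39 S3=45 S4=19 blocked=[]
Op 11: conn=61 S1=64 S2=39 S3=70 S4=19 blocked=[]
Op 12: conn=79 S1=64 S2=39 S3=70 S4=19 blocked=[]

Answer: 79 64 39 70 19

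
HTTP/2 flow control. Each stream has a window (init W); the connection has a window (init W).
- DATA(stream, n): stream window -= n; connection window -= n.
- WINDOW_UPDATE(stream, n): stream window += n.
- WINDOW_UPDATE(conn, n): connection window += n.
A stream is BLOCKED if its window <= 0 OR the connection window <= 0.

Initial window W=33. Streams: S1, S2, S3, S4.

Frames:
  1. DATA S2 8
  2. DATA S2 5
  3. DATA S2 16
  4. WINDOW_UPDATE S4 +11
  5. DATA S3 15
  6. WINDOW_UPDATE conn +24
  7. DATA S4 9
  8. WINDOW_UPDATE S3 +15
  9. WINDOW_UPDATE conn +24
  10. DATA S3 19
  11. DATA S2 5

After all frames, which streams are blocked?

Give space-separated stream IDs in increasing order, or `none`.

Answer: S2

Derivation:
Op 1: conn=25 S1=33 S2=25 S3=33 S4=33 blocked=[]
Op 2: conn=20 S1=33 S2=20 S3=33 S4=33 blocked=[]
Op 3: conn=4 S1=33 S2=4 S3=33 S4=33 blocked=[]
Op 4: conn=4 S1=33 S2=4 S3=33 S4=44 blocked=[]
Op 5: conn=-11 S1=33 S2=4 S3=18 S4=44 blocked=[1, 2, 3, 4]
Op 6: conn=13 S1=33 S2=4 S3=18 S4=44 blocked=[]
Op 7: conn=4 S1=33 S2=4 S3=18 S4=35 blocked=[]
Op 8: conn=4 S1=33 S2=4 S3=33 S4=35 blocked=[]
Op 9: conn=28 S1=33 S2=4 S3=33 S4=35 blocked=[]
Op 10: conn=9 S1=33 S2=4 S3=14 S4=35 blocked=[]
Op 11: conn=4 S1=33 S2=-1 S3=14 S4=35 blocked=[2]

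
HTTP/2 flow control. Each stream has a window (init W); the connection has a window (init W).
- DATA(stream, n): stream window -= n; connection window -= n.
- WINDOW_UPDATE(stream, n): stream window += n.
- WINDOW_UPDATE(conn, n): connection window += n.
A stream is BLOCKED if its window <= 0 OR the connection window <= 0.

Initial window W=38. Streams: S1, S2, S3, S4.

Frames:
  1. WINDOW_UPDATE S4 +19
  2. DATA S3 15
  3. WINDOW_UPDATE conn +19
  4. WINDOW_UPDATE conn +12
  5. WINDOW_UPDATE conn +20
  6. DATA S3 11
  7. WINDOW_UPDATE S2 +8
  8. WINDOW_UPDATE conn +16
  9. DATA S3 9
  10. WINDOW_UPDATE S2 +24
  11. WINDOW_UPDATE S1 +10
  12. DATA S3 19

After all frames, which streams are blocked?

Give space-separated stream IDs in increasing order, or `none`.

Answer: S3

Derivation:
Op 1: conn=38 S1=38 S2=38 S3=38 S4=57 blocked=[]
Op 2: conn=23 S1=38 S2=38 S3=23 S4=57 blocked=[]
Op 3: conn=42 S1=38 S2=38 S3=23 S4=57 blocked=[]
Op 4: conn=54 S1=38 S2=38 S3=23 S4=57 blocked=[]
Op 5: conn=74 S1=38 S2=38 S3=23 S4=57 blocked=[]
Op 6: conn=63 S1=38 S2=38 S3=12 S4=57 blocked=[]
Op 7: conn=63 S1=38 S2=46 S3=12 S4=57 blocked=[]
Op 8: conn=79 S1=38 S2=46 S3=12 S4=57 blocked=[]
Op 9: conn=70 S1=38 S2=46 S3=3 S4=57 blocked=[]
Op 10: conn=70 S1=38 S2=70 S3=3 S4=57 blocked=[]
Op 11: conn=70 S1=48 S2=70 S3=3 S4=57 blocked=[]
Op 12: conn=51 S1=48 S2=70 S3=-16 S4=57 blocked=[3]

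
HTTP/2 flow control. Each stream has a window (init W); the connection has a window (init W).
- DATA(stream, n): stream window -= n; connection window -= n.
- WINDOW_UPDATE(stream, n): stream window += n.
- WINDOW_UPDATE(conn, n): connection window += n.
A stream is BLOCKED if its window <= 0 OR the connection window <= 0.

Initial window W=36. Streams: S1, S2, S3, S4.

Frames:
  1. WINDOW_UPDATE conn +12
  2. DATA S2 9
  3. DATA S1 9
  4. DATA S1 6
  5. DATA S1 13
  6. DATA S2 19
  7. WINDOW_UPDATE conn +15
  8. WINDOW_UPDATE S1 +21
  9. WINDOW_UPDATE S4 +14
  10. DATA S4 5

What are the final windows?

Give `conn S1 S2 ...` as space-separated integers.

Op 1: conn=48 S1=36 S2=36 S3=36 S4=36 blocked=[]
Op 2: conn=39 S1=36 S2=27 S3=36 S4=36 blocked=[]
Op 3: conn=30 S1=27 S2=27 S3=36 S4=36 blocked=[]
Op 4: conn=24 S1=21 S2=27 S3=36 S4=36 blocked=[]
Op 5: conn=11 S1=8 S2=27 S3=36 S4=36 blocked=[]
Op 6: conn=-8 S1=8 S2=8 S3=36 S4=36 blocked=[1, 2, 3, 4]
Op 7: conn=7 S1=8 S2=8 S3=36 S4=36 blocked=[]
Op 8: conn=7 S1=29 S2=8 S3=36 S4=36 blocked=[]
Op 9: conn=7 S1=29 S2=8 S3=36 S4=50 blocked=[]
Op 10: conn=2 S1=29 S2=8 S3=36 S4=45 blocked=[]

Answer: 2 29 8 36 45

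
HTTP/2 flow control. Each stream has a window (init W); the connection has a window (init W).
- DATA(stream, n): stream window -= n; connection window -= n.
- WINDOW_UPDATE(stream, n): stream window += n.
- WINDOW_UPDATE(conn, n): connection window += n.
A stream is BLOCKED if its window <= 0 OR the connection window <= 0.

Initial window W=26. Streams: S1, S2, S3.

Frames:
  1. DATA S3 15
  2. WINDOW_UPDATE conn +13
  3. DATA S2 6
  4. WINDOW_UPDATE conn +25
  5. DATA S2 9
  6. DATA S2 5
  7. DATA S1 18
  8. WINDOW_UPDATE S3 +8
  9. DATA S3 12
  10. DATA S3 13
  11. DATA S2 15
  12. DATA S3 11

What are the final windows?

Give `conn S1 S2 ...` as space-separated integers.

Op 1: conn=11 S1=26 S2=26 S3=11 blocked=[]
Op 2: conn=24 S1=26 S2=26 S3=11 blocked=[]
Op 3: conn=18 S1=26 S2=20 S3=11 blocked=[]
Op 4: conn=43 S1=26 S2=20 S3=11 blocked=[]
Op 5: conn=34 S1=26 S2=11 S3=11 blocked=[]
Op 6: conn=29 S1=26 S2=6 S3=11 blocked=[]
Op 7: conn=11 S1=8 S2=6 S3=11 blocked=[]
Op 8: conn=11 S1=8 S2=6 S3=19 blocked=[]
Op 9: conn=-1 S1=8 S2=6 S3=7 blocked=[1, 2, 3]
Op 10: conn=-14 S1=8 S2=6 S3=-6 blocked=[1, 2, 3]
Op 11: conn=-29 S1=8 S2=-9 S3=-6 blocked=[1, 2, 3]
Op 12: conn=-40 S1=8 S2=-9 S3=-17 blocked=[1, 2, 3]

Answer: -40 8 -9 -17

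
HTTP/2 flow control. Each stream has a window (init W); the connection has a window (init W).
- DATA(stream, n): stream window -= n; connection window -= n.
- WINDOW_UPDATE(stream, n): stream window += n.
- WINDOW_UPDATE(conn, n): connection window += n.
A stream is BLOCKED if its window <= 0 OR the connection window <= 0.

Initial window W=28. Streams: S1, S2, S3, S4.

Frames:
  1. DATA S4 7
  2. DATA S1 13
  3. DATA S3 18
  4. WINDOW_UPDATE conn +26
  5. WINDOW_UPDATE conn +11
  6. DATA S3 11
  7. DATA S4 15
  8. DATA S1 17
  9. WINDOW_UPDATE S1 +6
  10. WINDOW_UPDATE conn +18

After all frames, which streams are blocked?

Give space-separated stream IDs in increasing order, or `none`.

Op 1: conn=21 S1=28 S2=28 S3=28 S4=21 blocked=[]
Op 2: conn=8 S1=15 S2=28 S3=28 S4=21 blocked=[]
Op 3: conn=-10 S1=15 S2=28 S3=10 S4=21 blocked=[1, 2, 3, 4]
Op 4: conn=16 S1=15 S2=28 S3=10 S4=21 blocked=[]
Op 5: conn=27 S1=15 S2=28 S3=10 S4=21 blocked=[]
Op 6: conn=16 S1=15 S2=28 S3=-1 S4=21 blocked=[3]
Op 7: conn=1 S1=15 S2=28 S3=-1 S4=6 blocked=[3]
Op 8: conn=-16 S1=-2 S2=28 S3=-1 S4=6 blocked=[1, 2, 3, 4]
Op 9: conn=-16 S1=4 S2=28 S3=-1 S4=6 blocked=[1, 2, 3, 4]
Op 10: conn=2 S1=4 S2=28 S3=-1 S4=6 blocked=[3]

Answer: S3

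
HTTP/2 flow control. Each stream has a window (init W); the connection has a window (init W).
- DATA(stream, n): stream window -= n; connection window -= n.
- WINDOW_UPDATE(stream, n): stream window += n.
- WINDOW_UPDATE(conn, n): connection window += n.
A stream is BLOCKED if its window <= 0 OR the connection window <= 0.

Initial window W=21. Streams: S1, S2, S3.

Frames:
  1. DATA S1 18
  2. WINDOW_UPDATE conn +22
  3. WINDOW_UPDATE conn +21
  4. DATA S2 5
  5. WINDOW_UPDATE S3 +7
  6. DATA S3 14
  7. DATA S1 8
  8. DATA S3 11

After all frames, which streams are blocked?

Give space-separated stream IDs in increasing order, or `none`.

Op 1: conn=3 S1=3 S2=21 S3=21 blocked=[]
Op 2: conn=25 S1=3 S2=21 S3=21 blocked=[]
Op 3: conn=46 S1=3 S2=21 S3=21 blocked=[]
Op 4: conn=41 S1=3 S2=16 S3=21 blocked=[]
Op 5: conn=41 S1=3 S2=16 S3=28 blocked=[]
Op 6: conn=27 S1=3 S2=16 S3=14 blocked=[]
Op 7: conn=19 S1=-5 S2=16 S3=14 blocked=[1]
Op 8: conn=8 S1=-5 S2=16 S3=3 blocked=[1]

Answer: S1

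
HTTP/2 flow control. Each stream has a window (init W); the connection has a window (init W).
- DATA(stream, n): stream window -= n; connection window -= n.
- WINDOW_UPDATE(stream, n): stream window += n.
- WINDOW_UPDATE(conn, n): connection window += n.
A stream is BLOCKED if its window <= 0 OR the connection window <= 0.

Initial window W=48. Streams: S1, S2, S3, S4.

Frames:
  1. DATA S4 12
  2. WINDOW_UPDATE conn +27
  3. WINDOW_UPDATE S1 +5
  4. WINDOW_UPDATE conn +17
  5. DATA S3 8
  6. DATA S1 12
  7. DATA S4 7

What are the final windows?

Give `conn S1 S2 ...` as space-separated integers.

Answer: 53 41 48 40 29

Derivation:
Op 1: conn=36 S1=48 S2=48 S3=48 S4=36 blocked=[]
Op 2: conn=63 S1=48 S2=48 S3=48 S4=36 blocked=[]
Op 3: conn=63 S1=53 S2=48 S3=48 S4=36 blocked=[]
Op 4: conn=80 S1=53 S2=48 S3=48 S4=36 blocked=[]
Op 5: conn=72 S1=53 S2=48 S3=40 S4=36 blocked=[]
Op 6: conn=60 S1=41 S2=48 S3=40 S4=36 blocked=[]
Op 7: conn=53 S1=41 S2=48 S3=40 S4=29 blocked=[]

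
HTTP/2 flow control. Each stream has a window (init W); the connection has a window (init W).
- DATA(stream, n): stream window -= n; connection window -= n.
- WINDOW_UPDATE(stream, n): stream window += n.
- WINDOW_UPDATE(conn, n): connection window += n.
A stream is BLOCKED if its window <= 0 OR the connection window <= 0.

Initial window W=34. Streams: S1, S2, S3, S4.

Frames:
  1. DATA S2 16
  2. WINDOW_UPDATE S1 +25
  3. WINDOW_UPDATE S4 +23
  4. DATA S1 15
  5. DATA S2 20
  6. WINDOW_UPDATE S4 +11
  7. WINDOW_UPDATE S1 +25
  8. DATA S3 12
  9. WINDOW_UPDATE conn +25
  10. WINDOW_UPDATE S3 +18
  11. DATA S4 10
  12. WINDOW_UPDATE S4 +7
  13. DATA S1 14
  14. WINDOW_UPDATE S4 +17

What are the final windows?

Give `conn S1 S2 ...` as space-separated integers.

Answer: -28 55 -2 40 82

Derivation:
Op 1: conn=18 S1=34 S2=18 S3=34 S4=34 blocked=[]
Op 2: conn=18 S1=59 S2=18 S3=34 S4=34 blocked=[]
Op 3: conn=18 S1=59 S2=18 S3=34 S4=57 blocked=[]
Op 4: conn=3 S1=44 S2=18 S3=34 S4=57 blocked=[]
Op 5: conn=-17 S1=44 S2=-2 S3=34 S4=57 blocked=[1, 2, 3, 4]
Op 6: conn=-17 S1=44 S2=-2 S3=34 S4=68 blocked=[1, 2, 3, 4]
Op 7: conn=-17 S1=69 S2=-2 S3=34 S4=68 blocked=[1, 2, 3, 4]
Op 8: conn=-29 S1=69 S2=-2 S3=22 S4=68 blocked=[1, 2, 3, 4]
Op 9: conn=-4 S1=69 S2=-2 S3=22 S4=68 blocked=[1, 2, 3, 4]
Op 10: conn=-4 S1=69 S2=-2 S3=40 S4=68 blocked=[1, 2, 3, 4]
Op 11: conn=-14 S1=69 S2=-2 S3=40 S4=58 blocked=[1, 2, 3, 4]
Op 12: conn=-14 S1=69 S2=-2 S3=40 S4=65 blocked=[1, 2, 3, 4]
Op 13: conn=-28 S1=55 S2=-2 S3=40 S4=65 blocked=[1, 2, 3, 4]
Op 14: conn=-28 S1=55 S2=-2 S3=40 S4=82 blocked=[1, 2, 3, 4]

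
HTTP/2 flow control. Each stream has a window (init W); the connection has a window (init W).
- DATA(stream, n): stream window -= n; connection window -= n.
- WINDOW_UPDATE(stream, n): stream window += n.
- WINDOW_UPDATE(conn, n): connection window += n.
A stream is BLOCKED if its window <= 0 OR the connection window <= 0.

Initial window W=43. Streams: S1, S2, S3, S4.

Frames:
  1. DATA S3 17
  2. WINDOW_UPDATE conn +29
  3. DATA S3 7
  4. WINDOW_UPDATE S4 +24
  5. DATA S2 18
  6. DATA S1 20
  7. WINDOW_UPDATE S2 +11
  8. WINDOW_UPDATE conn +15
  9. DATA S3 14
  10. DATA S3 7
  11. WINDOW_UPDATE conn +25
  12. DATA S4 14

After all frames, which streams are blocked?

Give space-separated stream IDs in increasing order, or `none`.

Op 1: conn=26 S1=43 S2=43 S3=26 S4=43 blocked=[]
Op 2: conn=55 S1=43 S2=43 S3=26 S4=43 blocked=[]
Op 3: conn=48 S1=43 S2=43 S3=19 S4=43 blocked=[]
Op 4: conn=48 S1=43 S2=43 S3=19 S4=67 blocked=[]
Op 5: conn=30 S1=43 S2=25 S3=19 S4=67 blocked=[]
Op 6: conn=10 S1=23 S2=25 S3=19 S4=67 blocked=[]
Op 7: conn=10 S1=23 S2=36 S3=19 S4=67 blocked=[]
Op 8: conn=25 S1=23 S2=36 S3=19 S4=67 blocked=[]
Op 9: conn=11 S1=23 S2=36 S3=5 S4=67 blocked=[]
Op 10: conn=4 S1=23 S2=36 S3=-2 S4=67 blocked=[3]
Op 11: conn=29 S1=23 S2=36 S3=-2 S4=67 blocked=[3]
Op 12: conn=15 S1=23 S2=36 S3=-2 S4=53 blocked=[3]

Answer: S3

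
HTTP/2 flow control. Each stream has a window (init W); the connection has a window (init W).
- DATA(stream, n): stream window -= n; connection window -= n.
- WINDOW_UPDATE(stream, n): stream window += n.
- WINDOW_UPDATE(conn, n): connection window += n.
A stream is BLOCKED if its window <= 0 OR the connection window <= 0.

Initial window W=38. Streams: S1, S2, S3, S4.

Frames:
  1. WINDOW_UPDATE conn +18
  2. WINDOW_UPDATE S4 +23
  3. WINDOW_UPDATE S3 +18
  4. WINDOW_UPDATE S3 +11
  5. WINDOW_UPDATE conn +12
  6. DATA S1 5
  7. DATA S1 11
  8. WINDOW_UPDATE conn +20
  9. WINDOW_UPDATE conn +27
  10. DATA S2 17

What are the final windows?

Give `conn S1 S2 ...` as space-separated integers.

Op 1: conn=56 S1=38 S2=38 S3=38 S4=38 blocked=[]
Op 2: conn=56 S1=38 S2=38 S3=38 S4=61 blocked=[]
Op 3: conn=56 S1=38 S2=38 S3=56 S4=61 blocked=[]
Op 4: conn=56 S1=38 S2=38 S3=67 S4=61 blocked=[]
Op 5: conn=68 S1=38 S2=38 S3=67 S4=61 blocked=[]
Op 6: conn=63 S1=33 S2=38 S3=67 S4=61 blocked=[]
Op 7: conn=52 S1=22 S2=38 S3=67 S4=61 blocked=[]
Op 8: conn=72 S1=22 S2=38 S3=67 S4=61 blocked=[]
Op 9: conn=99 S1=22 S2=38 S3=67 S4=61 blocked=[]
Op 10: conn=82 S1=22 S2=21 S3=67 S4=61 blocked=[]

Answer: 82 22 21 67 61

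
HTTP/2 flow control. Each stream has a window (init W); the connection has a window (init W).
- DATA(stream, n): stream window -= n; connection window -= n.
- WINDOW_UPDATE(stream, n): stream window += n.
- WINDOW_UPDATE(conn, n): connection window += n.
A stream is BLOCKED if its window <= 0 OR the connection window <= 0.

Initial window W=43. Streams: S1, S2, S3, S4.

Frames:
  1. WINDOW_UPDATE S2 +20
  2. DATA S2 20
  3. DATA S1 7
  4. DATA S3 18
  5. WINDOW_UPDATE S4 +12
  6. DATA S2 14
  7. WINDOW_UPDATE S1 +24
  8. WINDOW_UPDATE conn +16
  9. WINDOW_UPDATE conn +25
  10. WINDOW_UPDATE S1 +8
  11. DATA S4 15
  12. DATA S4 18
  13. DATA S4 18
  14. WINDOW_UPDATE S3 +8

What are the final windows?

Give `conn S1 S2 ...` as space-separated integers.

Op 1: conn=43 S1=43 S2=63 S3=43 S4=43 blocked=[]
Op 2: conn=23 S1=43 S2=43 S3=43 S4=43 blocked=[]
Op 3: conn=16 S1=36 S2=43 S3=43 S4=43 blocked=[]
Op 4: conn=-2 S1=36 S2=43 S3=25 S4=43 blocked=[1, 2, 3, 4]
Op 5: conn=-2 S1=36 S2=43 S3=25 S4=55 blocked=[1, 2, 3, 4]
Op 6: conn=-16 S1=36 S2=29 S3=25 S4=55 blocked=[1, 2, 3, 4]
Op 7: conn=-16 S1=60 S2=29 S3=25 S4=55 blocked=[1, 2, 3, 4]
Op 8: conn=0 S1=60 S2=29 S3=25 S4=55 blocked=[1, 2, 3, 4]
Op 9: conn=25 S1=60 S2=29 S3=25 S4=55 blocked=[]
Op 10: conn=25 S1=68 S2=29 S3=25 S4=55 blocked=[]
Op 11: conn=10 S1=68 S2=29 S3=25 S4=40 blocked=[]
Op 12: conn=-8 S1=68 S2=29 S3=25 S4=22 blocked=[1, 2, 3, 4]
Op 13: conn=-26 S1=68 S2=29 S3=25 S4=4 blocked=[1, 2, 3, 4]
Op 14: conn=-26 S1=68 S2=29 S3=33 S4=4 blocked=[1, 2, 3, 4]

Answer: -26 68 29 33 4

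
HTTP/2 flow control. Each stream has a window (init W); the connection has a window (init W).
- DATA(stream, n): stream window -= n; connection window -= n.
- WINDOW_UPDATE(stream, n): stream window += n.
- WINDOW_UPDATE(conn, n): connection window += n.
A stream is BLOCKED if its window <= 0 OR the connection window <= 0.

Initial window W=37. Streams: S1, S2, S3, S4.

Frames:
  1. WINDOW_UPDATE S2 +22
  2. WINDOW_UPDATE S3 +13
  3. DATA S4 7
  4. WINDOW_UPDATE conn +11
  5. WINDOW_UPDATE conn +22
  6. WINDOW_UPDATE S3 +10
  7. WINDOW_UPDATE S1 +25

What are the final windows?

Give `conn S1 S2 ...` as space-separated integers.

Answer: 63 62 59 60 30

Derivation:
Op 1: conn=37 S1=37 S2=59 S3=37 S4=37 blocked=[]
Op 2: conn=37 S1=37 S2=59 S3=50 S4=37 blocked=[]
Op 3: conn=30 S1=37 S2=59 S3=50 S4=30 blocked=[]
Op 4: conn=41 S1=37 S2=59 S3=50 S4=30 blocked=[]
Op 5: conn=63 S1=37 S2=59 S3=50 S4=30 blocked=[]
Op 6: conn=63 S1=37 S2=59 S3=60 S4=30 blocked=[]
Op 7: conn=63 S1=62 S2=59 S3=60 S4=30 blocked=[]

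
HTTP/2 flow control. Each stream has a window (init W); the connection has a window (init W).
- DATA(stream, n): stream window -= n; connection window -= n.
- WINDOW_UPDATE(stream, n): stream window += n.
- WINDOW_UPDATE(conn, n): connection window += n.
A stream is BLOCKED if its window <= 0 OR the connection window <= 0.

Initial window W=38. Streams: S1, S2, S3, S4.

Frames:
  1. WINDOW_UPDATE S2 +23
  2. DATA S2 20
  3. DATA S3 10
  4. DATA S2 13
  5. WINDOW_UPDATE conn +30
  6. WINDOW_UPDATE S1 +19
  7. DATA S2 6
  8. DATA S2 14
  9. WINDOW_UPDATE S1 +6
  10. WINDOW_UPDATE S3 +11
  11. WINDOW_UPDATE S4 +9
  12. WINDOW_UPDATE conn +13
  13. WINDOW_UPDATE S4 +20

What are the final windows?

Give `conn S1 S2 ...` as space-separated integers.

Answer: 18 63 8 39 67

Derivation:
Op 1: conn=38 S1=38 S2=61 S3=38 S4=38 blocked=[]
Op 2: conn=18 S1=38 S2=41 S3=38 S4=38 blocked=[]
Op 3: conn=8 S1=38 S2=41 S3=28 S4=38 blocked=[]
Op 4: conn=-5 S1=38 S2=28 S3=28 S4=38 blocked=[1, 2, 3, 4]
Op 5: conn=25 S1=38 S2=28 S3=28 S4=38 blocked=[]
Op 6: conn=25 S1=57 S2=28 S3=28 S4=38 blocked=[]
Op 7: conn=19 S1=57 S2=22 S3=28 S4=38 blocked=[]
Op 8: conn=5 S1=57 S2=8 S3=28 S4=38 blocked=[]
Op 9: conn=5 S1=63 S2=8 S3=28 S4=38 blocked=[]
Op 10: conn=5 S1=63 S2=8 S3=39 S4=38 blocked=[]
Op 11: conn=5 S1=63 S2=8 S3=39 S4=47 blocked=[]
Op 12: conn=18 S1=63 S2=8 S3=39 S4=47 blocked=[]
Op 13: conn=18 S1=63 S2=8 S3=39 S4=67 blocked=[]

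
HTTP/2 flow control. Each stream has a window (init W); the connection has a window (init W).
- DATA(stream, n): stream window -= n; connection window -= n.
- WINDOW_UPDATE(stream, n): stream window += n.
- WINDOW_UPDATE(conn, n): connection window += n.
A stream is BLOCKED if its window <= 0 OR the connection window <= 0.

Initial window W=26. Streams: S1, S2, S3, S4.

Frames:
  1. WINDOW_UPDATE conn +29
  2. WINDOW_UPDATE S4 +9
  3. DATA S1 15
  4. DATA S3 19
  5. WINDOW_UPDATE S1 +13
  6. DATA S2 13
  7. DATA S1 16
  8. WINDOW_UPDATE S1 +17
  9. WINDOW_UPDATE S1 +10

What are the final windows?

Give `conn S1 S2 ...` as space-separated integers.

Answer: -8 35 13 7 35

Derivation:
Op 1: conn=55 S1=26 S2=26 S3=26 S4=26 blocked=[]
Op 2: conn=55 S1=26 S2=26 S3=26 S4=35 blocked=[]
Op 3: conn=40 S1=11 S2=26 S3=26 S4=35 blocked=[]
Op 4: conn=21 S1=11 S2=26 S3=7 S4=35 blocked=[]
Op 5: conn=21 S1=24 S2=26 S3=7 S4=35 blocked=[]
Op 6: conn=8 S1=24 S2=13 S3=7 S4=35 blocked=[]
Op 7: conn=-8 S1=8 S2=13 S3=7 S4=35 blocked=[1, 2, 3, 4]
Op 8: conn=-8 S1=25 S2=13 S3=7 S4=35 blocked=[1, 2, 3, 4]
Op 9: conn=-8 S1=35 S2=13 S3=7 S4=35 blocked=[1, 2, 3, 4]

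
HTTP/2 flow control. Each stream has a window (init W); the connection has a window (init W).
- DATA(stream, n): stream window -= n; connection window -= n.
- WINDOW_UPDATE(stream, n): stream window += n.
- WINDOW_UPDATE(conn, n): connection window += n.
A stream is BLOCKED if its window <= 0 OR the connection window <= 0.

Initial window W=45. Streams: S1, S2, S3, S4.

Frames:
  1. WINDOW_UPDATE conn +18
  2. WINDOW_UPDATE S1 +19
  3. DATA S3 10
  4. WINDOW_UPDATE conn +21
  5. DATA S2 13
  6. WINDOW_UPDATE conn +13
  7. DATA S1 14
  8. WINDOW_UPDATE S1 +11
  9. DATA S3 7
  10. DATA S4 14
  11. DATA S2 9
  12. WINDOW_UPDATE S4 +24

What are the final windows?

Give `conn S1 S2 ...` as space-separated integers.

Op 1: conn=63 S1=45 S2=45 S3=45 S4=45 blocked=[]
Op 2: conn=63 S1=64 S2=45 S3=45 S4=45 blocked=[]
Op 3: conn=53 S1=64 S2=45 S3=35 S4=45 blocked=[]
Op 4: conn=74 S1=64 S2=45 S3=35 S4=45 blocked=[]
Op 5: conn=61 S1=64 S2=32 S3=35 S4=45 blocked=[]
Op 6: conn=74 S1=64 S2=32 S3=35 S4=45 blocked=[]
Op 7: conn=60 S1=50 S2=32 S3=35 S4=45 blocked=[]
Op 8: conn=60 S1=61 S2=32 S3=35 S4=45 blocked=[]
Op 9: conn=53 S1=61 S2=32 S3=28 S4=45 blocked=[]
Op 10: conn=39 S1=61 S2=32 S3=28 S4=31 blocked=[]
Op 11: conn=30 S1=61 S2=23 S3=28 S4=31 blocked=[]
Op 12: conn=30 S1=61 S2=23 S3=28 S4=55 blocked=[]

Answer: 30 61 23 28 55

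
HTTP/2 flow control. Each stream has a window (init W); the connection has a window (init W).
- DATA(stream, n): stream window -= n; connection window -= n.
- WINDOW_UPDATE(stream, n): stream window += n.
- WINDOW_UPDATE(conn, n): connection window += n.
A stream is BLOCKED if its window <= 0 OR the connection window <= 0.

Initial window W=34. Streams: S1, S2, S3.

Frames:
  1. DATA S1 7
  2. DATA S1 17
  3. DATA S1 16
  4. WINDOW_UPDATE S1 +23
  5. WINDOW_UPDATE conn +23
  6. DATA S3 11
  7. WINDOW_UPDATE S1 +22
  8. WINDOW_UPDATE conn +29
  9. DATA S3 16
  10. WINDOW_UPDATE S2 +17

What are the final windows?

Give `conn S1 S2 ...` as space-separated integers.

Op 1: conn=27 S1=27 S2=34 S3=34 blocked=[]
Op 2: conn=10 S1=10 S2=34 S3=34 blocked=[]
Op 3: conn=-6 S1=-6 S2=34 S3=34 blocked=[1, 2, 3]
Op 4: conn=-6 S1=17 S2=34 S3=34 blocked=[1, 2, 3]
Op 5: conn=17 S1=17 S2=34 S3=34 blocked=[]
Op 6: conn=6 S1=17 S2=34 S3=23 blocked=[]
Op 7: conn=6 S1=39 S2=34 S3=23 blocked=[]
Op 8: conn=35 S1=39 S2=34 S3=23 blocked=[]
Op 9: conn=19 S1=39 S2=34 S3=7 blocked=[]
Op 10: conn=19 S1=39 S2=51 S3=7 blocked=[]

Answer: 19 39 51 7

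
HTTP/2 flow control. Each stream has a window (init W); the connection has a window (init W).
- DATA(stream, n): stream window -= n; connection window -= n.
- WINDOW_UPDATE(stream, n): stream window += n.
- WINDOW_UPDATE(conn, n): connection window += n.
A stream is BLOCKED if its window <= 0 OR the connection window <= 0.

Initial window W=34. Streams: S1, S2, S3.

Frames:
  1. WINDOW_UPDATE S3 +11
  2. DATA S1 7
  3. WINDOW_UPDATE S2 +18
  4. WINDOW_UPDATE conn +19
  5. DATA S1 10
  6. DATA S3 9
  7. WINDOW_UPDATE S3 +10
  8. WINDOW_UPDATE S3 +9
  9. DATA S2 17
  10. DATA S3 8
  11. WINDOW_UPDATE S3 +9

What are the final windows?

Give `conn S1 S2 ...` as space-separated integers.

Answer: 2 17 35 56

Derivation:
Op 1: conn=34 S1=34 S2=34 S3=45 blocked=[]
Op 2: conn=27 S1=27 S2=34 S3=45 blocked=[]
Op 3: conn=27 S1=27 S2=52 S3=45 blocked=[]
Op 4: conn=46 S1=27 S2=52 S3=45 blocked=[]
Op 5: conn=36 S1=17 S2=52 S3=45 blocked=[]
Op 6: conn=27 S1=17 S2=52 S3=36 blocked=[]
Op 7: conn=27 S1=17 S2=52 S3=46 blocked=[]
Op 8: conn=27 S1=17 S2=52 S3=55 blocked=[]
Op 9: conn=10 S1=17 S2=35 S3=55 blocked=[]
Op 10: conn=2 S1=17 S2=35 S3=47 blocked=[]
Op 11: conn=2 S1=17 S2=35 S3=56 blocked=[]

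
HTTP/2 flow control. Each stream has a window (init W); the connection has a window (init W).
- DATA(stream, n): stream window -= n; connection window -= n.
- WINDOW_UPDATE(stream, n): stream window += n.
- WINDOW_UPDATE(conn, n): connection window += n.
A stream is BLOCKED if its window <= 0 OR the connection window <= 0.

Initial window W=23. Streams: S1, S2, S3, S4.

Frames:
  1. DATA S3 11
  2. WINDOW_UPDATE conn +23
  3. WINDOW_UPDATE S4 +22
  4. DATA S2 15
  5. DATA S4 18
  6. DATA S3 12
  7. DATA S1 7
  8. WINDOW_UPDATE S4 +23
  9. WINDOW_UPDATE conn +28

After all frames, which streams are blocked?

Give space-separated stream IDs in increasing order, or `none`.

Answer: S3

Derivation:
Op 1: conn=12 S1=23 S2=23 S3=12 S4=23 blocked=[]
Op 2: conn=35 S1=23 S2=23 S3=12 S4=23 blocked=[]
Op 3: conn=35 S1=23 S2=23 S3=12 S4=45 blocked=[]
Op 4: conn=20 S1=23 S2=8 S3=12 S4=45 blocked=[]
Op 5: conn=2 S1=23 S2=8 S3=12 S4=27 blocked=[]
Op 6: conn=-10 S1=23 S2=8 S3=0 S4=27 blocked=[1, 2, 3, 4]
Op 7: conn=-17 S1=16 S2=8 S3=0 S4=27 blocked=[1, 2, 3, 4]
Op 8: conn=-17 S1=16 S2=8 S3=0 S4=50 blocked=[1, 2, 3, 4]
Op 9: conn=11 S1=16 S2=8 S3=0 S4=50 blocked=[3]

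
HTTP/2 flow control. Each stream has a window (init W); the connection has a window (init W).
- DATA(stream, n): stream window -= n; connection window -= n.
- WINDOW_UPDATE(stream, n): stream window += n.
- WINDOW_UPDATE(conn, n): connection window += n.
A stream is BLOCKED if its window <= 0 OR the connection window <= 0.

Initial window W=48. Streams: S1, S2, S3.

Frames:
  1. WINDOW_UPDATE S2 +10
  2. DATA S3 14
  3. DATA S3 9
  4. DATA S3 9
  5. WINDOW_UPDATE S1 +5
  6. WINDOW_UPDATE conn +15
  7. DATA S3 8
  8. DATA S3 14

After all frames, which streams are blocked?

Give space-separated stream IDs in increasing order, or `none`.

Op 1: conn=48 S1=48 S2=58 S3=48 blocked=[]
Op 2: conn=34 S1=48 S2=58 S3=34 blocked=[]
Op 3: conn=25 S1=48 S2=58 S3=25 blocked=[]
Op 4: conn=16 S1=48 S2=58 S3=16 blocked=[]
Op 5: conn=16 S1=53 S2=58 S3=16 blocked=[]
Op 6: conn=31 S1=53 S2=58 S3=16 blocked=[]
Op 7: conn=23 S1=53 S2=58 S3=8 blocked=[]
Op 8: conn=9 S1=53 S2=58 S3=-6 blocked=[3]

Answer: S3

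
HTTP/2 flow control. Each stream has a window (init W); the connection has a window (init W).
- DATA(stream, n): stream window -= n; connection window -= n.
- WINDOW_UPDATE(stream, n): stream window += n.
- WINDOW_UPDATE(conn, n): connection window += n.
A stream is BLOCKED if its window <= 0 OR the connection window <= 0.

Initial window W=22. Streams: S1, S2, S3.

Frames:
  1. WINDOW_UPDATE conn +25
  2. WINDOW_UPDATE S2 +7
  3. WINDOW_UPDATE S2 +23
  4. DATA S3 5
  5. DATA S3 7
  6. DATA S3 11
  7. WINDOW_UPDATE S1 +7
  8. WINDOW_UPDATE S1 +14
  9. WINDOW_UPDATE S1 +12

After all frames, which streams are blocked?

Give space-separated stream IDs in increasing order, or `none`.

Answer: S3

Derivation:
Op 1: conn=47 S1=22 S2=22 S3=22 blocked=[]
Op 2: conn=47 S1=22 S2=29 S3=22 blocked=[]
Op 3: conn=47 S1=22 S2=52 S3=22 blocked=[]
Op 4: conn=42 S1=22 S2=52 S3=17 blocked=[]
Op 5: conn=35 S1=22 S2=52 S3=10 blocked=[]
Op 6: conn=24 S1=22 S2=52 S3=-1 blocked=[3]
Op 7: conn=24 S1=29 S2=52 S3=-1 blocked=[3]
Op 8: conn=24 S1=43 S2=52 S3=-1 blocked=[3]
Op 9: conn=24 S1=55 S2=52 S3=-1 blocked=[3]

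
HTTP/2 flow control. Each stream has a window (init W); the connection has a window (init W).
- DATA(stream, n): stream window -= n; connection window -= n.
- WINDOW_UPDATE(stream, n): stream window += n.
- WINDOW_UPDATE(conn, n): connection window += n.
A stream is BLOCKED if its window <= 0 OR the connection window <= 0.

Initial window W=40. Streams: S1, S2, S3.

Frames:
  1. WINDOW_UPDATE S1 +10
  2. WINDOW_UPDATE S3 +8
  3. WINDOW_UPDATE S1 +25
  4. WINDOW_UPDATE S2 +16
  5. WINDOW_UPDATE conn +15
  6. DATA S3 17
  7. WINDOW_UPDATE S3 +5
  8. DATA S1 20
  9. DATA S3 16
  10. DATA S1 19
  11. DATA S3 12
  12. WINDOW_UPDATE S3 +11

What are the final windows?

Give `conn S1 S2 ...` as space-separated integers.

Answer: -29 36 56 19

Derivation:
Op 1: conn=40 S1=50 S2=40 S3=40 blocked=[]
Op 2: conn=40 S1=50 S2=40 S3=48 blocked=[]
Op 3: conn=40 S1=75 S2=40 S3=48 blocked=[]
Op 4: conn=40 S1=75 S2=56 S3=48 blocked=[]
Op 5: conn=55 S1=75 S2=56 S3=48 blocked=[]
Op 6: conn=38 S1=75 S2=56 S3=31 blocked=[]
Op 7: conn=38 S1=75 S2=56 S3=36 blocked=[]
Op 8: conn=18 S1=55 S2=56 S3=36 blocked=[]
Op 9: conn=2 S1=55 S2=56 S3=20 blocked=[]
Op 10: conn=-17 S1=36 S2=56 S3=20 blocked=[1, 2, 3]
Op 11: conn=-29 S1=36 S2=56 S3=8 blocked=[1, 2, 3]
Op 12: conn=-29 S1=36 S2=56 S3=19 blocked=[1, 2, 3]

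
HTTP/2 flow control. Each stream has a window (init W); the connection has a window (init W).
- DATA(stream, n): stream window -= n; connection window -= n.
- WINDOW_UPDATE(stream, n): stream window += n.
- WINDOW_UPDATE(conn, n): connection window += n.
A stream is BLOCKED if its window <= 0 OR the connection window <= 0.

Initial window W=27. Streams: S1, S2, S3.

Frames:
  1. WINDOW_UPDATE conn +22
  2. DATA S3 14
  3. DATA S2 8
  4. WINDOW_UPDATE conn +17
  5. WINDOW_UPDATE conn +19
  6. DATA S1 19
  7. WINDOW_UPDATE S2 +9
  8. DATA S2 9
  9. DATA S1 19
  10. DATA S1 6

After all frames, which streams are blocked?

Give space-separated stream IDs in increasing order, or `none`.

Op 1: conn=49 S1=27 S2=27 S3=27 blocked=[]
Op 2: conn=35 S1=27 S2=27 S3=13 blocked=[]
Op 3: conn=27 S1=27 S2=19 S3=13 blocked=[]
Op 4: conn=44 S1=27 S2=19 S3=13 blocked=[]
Op 5: conn=63 S1=27 S2=19 S3=13 blocked=[]
Op 6: conn=44 S1=8 S2=19 S3=13 blocked=[]
Op 7: conn=44 S1=8 S2=28 S3=13 blocked=[]
Op 8: conn=35 S1=8 S2=19 S3=13 blocked=[]
Op 9: conn=16 S1=-11 S2=19 S3=13 blocked=[1]
Op 10: conn=10 S1=-17 S2=19 S3=13 blocked=[1]

Answer: S1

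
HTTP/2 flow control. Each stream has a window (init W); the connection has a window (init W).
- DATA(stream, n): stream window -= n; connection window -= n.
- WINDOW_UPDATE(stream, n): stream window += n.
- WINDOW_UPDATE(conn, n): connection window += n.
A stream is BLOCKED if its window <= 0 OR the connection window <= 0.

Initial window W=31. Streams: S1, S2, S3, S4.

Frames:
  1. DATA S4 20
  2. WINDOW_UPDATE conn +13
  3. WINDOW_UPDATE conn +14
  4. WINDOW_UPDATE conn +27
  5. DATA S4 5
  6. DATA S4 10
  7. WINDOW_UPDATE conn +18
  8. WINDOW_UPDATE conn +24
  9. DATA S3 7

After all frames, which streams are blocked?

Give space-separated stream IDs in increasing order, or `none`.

Op 1: conn=11 S1=31 S2=31 S3=31 S4=11 blocked=[]
Op 2: conn=24 S1=31 S2=31 S3=31 S4=11 blocked=[]
Op 3: conn=38 S1=31 S2=31 S3=31 S4=11 blocked=[]
Op 4: conn=65 S1=31 S2=31 S3=31 S4=11 blocked=[]
Op 5: conn=60 S1=31 S2=31 S3=31 S4=6 blocked=[]
Op 6: conn=50 S1=31 S2=31 S3=31 S4=-4 blocked=[4]
Op 7: conn=68 S1=31 S2=31 S3=31 S4=-4 blocked=[4]
Op 8: conn=92 S1=31 S2=31 S3=31 S4=-4 blocked=[4]
Op 9: conn=85 S1=31 S2=31 S3=24 S4=-4 blocked=[4]

Answer: S4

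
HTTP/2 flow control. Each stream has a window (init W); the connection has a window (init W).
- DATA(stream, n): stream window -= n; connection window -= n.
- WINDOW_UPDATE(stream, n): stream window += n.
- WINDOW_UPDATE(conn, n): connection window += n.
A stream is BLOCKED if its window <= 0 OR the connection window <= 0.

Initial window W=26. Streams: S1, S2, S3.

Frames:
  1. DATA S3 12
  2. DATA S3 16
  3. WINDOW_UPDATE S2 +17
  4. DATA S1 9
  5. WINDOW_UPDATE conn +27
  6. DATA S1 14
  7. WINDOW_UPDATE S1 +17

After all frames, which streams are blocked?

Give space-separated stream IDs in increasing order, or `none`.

Answer: S3

Derivation:
Op 1: conn=14 S1=26 S2=26 S3=14 blocked=[]
Op 2: conn=-2 S1=26 S2=26 S3=-2 blocked=[1, 2, 3]
Op 3: conn=-2 S1=26 S2=43 S3=-2 blocked=[1, 2, 3]
Op 4: conn=-11 S1=17 S2=43 S3=-2 blocked=[1, 2, 3]
Op 5: conn=16 S1=17 S2=43 S3=-2 blocked=[3]
Op 6: conn=2 S1=3 S2=43 S3=-2 blocked=[3]
Op 7: conn=2 S1=20 S2=43 S3=-2 blocked=[3]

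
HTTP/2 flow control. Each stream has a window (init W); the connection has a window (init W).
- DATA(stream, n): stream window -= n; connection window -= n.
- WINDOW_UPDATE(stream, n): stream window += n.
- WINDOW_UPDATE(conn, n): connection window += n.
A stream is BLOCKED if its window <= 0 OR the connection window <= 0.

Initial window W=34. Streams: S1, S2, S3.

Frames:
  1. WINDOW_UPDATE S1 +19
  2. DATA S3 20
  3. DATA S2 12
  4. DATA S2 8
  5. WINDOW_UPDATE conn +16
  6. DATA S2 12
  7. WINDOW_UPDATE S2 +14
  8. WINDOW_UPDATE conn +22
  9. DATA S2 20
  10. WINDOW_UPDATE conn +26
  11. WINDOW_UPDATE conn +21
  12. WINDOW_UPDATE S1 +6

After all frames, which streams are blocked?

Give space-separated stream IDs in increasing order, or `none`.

Op 1: conn=34 S1=53 S2=34 S3=34 blocked=[]
Op 2: conn=14 S1=53 S2=34 S3=14 blocked=[]
Op 3: conn=2 S1=53 S2=22 S3=14 blocked=[]
Op 4: conn=-6 S1=53 S2=14 S3=14 blocked=[1, 2, 3]
Op 5: conn=10 S1=53 S2=14 S3=14 blocked=[]
Op 6: conn=-2 S1=53 S2=2 S3=14 blocked=[1, 2, 3]
Op 7: conn=-2 S1=53 S2=16 S3=14 blocked=[1, 2, 3]
Op 8: conn=20 S1=53 S2=16 S3=14 blocked=[]
Op 9: conn=0 S1=53 S2=-4 S3=14 blocked=[1, 2, 3]
Op 10: conn=26 S1=53 S2=-4 S3=14 blocked=[2]
Op 11: conn=47 S1=53 S2=-4 S3=14 blocked=[2]
Op 12: conn=47 S1=59 S2=-4 S3=14 blocked=[2]

Answer: S2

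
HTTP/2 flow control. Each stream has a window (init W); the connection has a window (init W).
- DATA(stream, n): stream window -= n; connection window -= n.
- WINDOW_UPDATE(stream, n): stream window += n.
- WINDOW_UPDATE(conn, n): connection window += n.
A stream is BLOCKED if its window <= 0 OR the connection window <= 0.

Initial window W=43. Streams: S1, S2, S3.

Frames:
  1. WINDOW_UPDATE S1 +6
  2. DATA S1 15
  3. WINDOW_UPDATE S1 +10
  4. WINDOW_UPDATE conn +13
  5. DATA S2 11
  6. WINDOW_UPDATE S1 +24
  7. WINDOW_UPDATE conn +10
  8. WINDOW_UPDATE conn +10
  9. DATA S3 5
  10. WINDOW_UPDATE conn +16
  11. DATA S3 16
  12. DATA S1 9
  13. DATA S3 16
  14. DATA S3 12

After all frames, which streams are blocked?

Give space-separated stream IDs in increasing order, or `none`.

Answer: S3

Derivation:
Op 1: conn=43 S1=49 S2=43 S3=43 blocked=[]
Op 2: conn=28 S1=34 S2=43 S3=43 blocked=[]
Op 3: conn=28 S1=44 S2=43 S3=43 blocked=[]
Op 4: conn=41 S1=44 S2=43 S3=43 blocked=[]
Op 5: conn=30 S1=44 S2=32 S3=43 blocked=[]
Op 6: conn=30 S1=68 S2=32 S3=43 blocked=[]
Op 7: conn=40 S1=68 S2=32 S3=43 blocked=[]
Op 8: conn=50 S1=68 S2=32 S3=43 blocked=[]
Op 9: conn=45 S1=68 S2=32 S3=38 blocked=[]
Op 10: conn=61 S1=68 S2=32 S3=38 blocked=[]
Op 11: conn=45 S1=68 S2=32 S3=22 blocked=[]
Op 12: conn=36 S1=59 S2=32 S3=22 blocked=[]
Op 13: conn=20 S1=59 S2=32 S3=6 blocked=[]
Op 14: conn=8 S1=59 S2=32 S3=-6 blocked=[3]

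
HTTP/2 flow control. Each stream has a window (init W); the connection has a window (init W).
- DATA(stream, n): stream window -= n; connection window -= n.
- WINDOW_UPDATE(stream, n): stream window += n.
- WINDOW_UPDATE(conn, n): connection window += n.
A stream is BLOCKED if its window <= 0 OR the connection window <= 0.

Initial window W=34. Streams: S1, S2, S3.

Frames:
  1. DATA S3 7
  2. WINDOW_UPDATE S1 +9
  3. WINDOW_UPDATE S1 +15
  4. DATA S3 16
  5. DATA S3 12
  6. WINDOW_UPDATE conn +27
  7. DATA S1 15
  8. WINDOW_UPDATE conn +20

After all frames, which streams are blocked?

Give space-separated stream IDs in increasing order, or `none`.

Answer: S3

Derivation:
Op 1: conn=27 S1=34 S2=34 S3=27 blocked=[]
Op 2: conn=27 S1=43 S2=34 S3=27 blocked=[]
Op 3: conn=27 S1=58 S2=34 S3=27 blocked=[]
Op 4: conn=11 S1=58 S2=34 S3=11 blocked=[]
Op 5: conn=-1 S1=58 S2=34 S3=-1 blocked=[1, 2, 3]
Op 6: conn=26 S1=58 S2=34 S3=-1 blocked=[3]
Op 7: conn=11 S1=43 S2=34 S3=-1 blocked=[3]
Op 8: conn=31 S1=43 S2=34 S3=-1 blocked=[3]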